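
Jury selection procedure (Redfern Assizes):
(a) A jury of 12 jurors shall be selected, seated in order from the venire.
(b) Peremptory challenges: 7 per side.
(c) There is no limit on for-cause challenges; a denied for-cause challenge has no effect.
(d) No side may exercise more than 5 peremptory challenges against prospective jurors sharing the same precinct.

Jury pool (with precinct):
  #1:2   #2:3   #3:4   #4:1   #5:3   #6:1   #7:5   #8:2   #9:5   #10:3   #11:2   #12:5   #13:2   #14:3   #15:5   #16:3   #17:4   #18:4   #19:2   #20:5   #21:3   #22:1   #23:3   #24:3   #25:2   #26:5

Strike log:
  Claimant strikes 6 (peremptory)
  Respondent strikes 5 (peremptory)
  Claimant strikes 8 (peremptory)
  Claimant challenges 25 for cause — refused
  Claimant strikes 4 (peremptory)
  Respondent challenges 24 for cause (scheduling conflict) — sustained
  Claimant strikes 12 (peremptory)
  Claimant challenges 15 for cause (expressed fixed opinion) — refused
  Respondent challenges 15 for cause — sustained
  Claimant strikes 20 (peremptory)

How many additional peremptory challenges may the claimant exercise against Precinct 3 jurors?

2

Claimant peremptories so far: #6, #8, #4, #12, #20 — 5 of 7 used, 2 left overall.
Against Precinct 3: none yet — per-precinct cap 5 leaves 5.
Binding limit: min(2, 5) = 2.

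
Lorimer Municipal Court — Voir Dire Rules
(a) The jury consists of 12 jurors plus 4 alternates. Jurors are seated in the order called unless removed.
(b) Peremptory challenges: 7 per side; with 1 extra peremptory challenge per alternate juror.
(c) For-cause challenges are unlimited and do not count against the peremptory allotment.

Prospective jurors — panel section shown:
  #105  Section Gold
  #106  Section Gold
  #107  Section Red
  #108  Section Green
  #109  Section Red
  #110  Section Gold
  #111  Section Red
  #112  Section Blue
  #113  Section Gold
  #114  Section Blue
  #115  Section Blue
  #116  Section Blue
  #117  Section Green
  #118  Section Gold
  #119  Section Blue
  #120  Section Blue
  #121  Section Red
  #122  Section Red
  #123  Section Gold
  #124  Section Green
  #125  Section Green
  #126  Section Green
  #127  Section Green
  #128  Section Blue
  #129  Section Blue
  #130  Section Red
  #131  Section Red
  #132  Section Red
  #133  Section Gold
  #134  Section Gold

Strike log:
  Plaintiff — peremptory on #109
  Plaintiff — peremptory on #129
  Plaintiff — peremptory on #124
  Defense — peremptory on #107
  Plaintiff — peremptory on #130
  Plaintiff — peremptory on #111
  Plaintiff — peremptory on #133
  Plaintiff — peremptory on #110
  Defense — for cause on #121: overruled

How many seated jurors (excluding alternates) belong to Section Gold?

Removed: #107, #109, #110, #111, #124, #129, #130, #133.
Seated jurors 1–12: #105, #106, #108, #112, #113, #114, #115, #116, #117, #118, #119, #120 (alternates #121, #122, #123, #125 not counted).
Of those, in Section Gold: #105, #106, #113, #118 → 4.

4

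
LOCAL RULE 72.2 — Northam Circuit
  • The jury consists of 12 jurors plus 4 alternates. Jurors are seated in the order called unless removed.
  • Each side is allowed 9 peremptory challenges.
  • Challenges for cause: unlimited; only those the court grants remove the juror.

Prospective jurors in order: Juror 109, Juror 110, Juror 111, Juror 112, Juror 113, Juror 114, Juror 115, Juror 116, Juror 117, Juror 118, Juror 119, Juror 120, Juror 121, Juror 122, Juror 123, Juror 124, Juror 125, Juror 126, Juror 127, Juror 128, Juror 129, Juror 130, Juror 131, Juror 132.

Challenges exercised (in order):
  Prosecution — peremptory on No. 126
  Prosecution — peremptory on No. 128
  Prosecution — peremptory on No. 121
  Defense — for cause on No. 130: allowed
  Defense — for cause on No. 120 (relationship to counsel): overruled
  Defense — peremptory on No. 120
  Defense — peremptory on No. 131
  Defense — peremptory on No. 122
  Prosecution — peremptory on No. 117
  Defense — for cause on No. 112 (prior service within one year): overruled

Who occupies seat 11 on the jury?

123

Removed: #117, #120, #121, #122, #126, #128, #130, #131. (#112 stays — for-cause denied.)
Seating in order: seats 1–12 → #109, #110, #111, #112, #113, #114, #115, #116, #118, #119, #123, #124; alternates → #125, #127, #129, #132.
So seat 11 is #123.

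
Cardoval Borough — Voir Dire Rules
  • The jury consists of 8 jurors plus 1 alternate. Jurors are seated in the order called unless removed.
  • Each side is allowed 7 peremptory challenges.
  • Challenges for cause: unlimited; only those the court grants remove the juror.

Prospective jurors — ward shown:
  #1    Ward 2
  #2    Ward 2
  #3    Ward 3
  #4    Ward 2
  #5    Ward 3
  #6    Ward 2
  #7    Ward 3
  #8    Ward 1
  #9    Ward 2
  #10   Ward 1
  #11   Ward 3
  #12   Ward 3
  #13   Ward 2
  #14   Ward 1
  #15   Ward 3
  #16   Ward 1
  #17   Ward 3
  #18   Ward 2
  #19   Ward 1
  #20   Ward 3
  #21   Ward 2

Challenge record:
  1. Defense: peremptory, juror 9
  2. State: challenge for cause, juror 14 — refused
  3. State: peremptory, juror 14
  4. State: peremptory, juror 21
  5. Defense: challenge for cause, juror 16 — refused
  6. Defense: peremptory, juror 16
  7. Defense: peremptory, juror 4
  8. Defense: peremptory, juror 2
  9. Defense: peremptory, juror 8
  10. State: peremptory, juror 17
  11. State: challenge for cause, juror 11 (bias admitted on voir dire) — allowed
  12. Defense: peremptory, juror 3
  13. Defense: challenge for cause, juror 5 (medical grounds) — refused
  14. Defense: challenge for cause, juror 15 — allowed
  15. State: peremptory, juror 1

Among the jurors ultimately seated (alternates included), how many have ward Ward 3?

Removed: #1, #2, #3, #4, #8, #9, #11, #14, #15, #16, #17, #21.
Seated (9 incl. alternates): #5, #6, #7, #10, #12, #13, #18, #19, #20.
Of those, in Ward 3: #5, #7, #12, #20 → 4.

4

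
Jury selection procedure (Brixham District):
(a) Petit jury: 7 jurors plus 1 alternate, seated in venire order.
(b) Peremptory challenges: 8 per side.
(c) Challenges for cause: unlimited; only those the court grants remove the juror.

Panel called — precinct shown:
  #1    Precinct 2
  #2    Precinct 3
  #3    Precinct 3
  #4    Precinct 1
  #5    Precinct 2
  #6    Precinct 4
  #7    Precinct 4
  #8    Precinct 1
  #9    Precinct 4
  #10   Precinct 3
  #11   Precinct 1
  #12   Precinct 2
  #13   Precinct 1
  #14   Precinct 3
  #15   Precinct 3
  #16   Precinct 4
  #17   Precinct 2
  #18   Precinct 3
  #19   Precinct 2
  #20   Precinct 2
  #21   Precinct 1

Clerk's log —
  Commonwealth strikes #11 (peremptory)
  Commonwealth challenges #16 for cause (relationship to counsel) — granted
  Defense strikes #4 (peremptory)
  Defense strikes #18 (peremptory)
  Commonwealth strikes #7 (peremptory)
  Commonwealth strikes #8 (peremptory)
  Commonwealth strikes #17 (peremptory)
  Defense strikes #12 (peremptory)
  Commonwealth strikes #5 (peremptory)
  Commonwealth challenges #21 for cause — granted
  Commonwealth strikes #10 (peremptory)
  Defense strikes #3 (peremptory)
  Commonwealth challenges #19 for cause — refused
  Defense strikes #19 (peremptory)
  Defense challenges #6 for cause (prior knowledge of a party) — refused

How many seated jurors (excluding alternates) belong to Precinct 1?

1

Removed: #3, #4, #5, #7, #8, #10, #11, #12, #16, #17, #18, #19, #21.
Seated jurors 1–7: #1, #2, #6, #9, #13, #14, #15 (alternates #20 not counted).
Of those, in Precinct 1: #13 → 1.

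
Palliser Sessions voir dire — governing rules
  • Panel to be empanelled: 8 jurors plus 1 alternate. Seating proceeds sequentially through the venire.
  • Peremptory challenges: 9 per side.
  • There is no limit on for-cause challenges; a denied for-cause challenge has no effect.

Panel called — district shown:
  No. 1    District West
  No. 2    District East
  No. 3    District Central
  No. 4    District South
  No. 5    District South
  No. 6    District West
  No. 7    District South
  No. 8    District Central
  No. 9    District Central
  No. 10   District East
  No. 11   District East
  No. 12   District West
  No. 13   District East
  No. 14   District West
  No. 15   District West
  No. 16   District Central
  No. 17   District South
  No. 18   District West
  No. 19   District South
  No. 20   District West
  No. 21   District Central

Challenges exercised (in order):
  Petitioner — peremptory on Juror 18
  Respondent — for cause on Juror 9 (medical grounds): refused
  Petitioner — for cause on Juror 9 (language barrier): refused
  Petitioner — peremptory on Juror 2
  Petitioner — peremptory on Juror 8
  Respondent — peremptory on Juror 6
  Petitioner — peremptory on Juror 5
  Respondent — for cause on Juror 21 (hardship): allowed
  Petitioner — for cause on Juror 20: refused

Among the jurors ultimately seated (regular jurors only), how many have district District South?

Removed: #2, #5, #6, #8, #18, #21.
Seated jurors 1–8: #1, #3, #4, #7, #9, #10, #11, #12 (alternates #13 not counted).
Of those, in District South: #4, #7 → 2.

2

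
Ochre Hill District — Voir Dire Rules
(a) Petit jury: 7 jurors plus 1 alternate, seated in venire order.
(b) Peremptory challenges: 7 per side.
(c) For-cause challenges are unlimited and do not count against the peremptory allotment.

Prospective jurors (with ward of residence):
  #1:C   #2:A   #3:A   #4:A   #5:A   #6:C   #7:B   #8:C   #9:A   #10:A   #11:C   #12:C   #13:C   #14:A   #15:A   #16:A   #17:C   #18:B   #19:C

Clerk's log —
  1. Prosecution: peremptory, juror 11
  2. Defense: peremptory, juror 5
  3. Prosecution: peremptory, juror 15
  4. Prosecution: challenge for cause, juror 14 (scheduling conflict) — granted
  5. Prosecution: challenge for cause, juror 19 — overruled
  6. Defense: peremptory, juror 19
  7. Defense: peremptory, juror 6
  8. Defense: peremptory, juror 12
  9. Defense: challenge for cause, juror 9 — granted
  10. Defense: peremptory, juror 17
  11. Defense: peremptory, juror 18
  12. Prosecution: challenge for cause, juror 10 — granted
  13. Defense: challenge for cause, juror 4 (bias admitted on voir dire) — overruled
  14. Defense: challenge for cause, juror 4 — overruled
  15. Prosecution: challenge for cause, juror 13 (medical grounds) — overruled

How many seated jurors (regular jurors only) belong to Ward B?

1

Removed: #5, #6, #9, #10, #11, #12, #14, #15, #17, #18, #19.
Seated jurors 1–7: #1, #2, #3, #4, #7, #8, #13 (alternates #16 not counted).
Of those, in Ward B: #7 → 1.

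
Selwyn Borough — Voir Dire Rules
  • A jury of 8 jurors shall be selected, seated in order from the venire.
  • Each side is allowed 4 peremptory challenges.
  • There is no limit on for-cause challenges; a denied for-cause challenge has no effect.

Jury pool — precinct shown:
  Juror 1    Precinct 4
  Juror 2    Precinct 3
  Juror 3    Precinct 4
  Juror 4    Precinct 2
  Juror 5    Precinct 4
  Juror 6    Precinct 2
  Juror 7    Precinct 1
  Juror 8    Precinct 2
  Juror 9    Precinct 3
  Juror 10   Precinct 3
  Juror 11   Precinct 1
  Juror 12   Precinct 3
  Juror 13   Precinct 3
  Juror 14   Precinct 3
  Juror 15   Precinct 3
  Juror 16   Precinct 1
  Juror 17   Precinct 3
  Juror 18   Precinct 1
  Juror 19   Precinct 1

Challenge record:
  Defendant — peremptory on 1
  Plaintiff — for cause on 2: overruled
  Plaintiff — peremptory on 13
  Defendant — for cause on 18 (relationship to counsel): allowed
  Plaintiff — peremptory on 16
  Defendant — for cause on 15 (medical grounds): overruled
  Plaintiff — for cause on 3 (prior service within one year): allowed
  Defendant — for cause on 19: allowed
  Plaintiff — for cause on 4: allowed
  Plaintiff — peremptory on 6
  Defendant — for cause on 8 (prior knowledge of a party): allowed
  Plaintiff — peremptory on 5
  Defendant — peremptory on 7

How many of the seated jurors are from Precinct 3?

Removed: #1, #3, #4, #5, #6, #7, #8, #13, #16, #18, #19.
Seated jurors 1–8: #2, #9, #10, #11, #12, #14, #15, #17.
Of those, in Precinct 3: #2, #9, #10, #12, #14, #15, #17 → 7.

7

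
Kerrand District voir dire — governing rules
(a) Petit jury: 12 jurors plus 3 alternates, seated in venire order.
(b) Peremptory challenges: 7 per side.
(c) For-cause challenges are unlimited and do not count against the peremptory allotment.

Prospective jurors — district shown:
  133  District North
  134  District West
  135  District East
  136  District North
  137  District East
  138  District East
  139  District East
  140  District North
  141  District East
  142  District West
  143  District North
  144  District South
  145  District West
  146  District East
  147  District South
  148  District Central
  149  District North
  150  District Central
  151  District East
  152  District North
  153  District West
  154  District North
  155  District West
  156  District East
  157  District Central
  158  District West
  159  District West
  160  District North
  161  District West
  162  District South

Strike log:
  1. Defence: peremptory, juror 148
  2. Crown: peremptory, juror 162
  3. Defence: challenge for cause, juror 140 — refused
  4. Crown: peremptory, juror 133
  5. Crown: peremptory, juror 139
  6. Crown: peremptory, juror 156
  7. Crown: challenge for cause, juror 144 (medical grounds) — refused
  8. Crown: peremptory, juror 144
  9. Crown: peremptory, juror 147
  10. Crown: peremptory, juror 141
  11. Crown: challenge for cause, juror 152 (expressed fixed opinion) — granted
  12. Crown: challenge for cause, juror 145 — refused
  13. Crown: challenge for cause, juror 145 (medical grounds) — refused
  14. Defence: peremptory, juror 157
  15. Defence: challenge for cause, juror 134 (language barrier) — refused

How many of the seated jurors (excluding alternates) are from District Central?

1

Removed: #133, #139, #141, #144, #147, #148, #152, #156, #157, #162.
Seated jurors 1–12: #134, #135, #136, #137, #138, #140, #142, #143, #145, #146, #149, #150 (alternates #151, #153, #154 not counted).
Of those, in District Central: #150 → 1.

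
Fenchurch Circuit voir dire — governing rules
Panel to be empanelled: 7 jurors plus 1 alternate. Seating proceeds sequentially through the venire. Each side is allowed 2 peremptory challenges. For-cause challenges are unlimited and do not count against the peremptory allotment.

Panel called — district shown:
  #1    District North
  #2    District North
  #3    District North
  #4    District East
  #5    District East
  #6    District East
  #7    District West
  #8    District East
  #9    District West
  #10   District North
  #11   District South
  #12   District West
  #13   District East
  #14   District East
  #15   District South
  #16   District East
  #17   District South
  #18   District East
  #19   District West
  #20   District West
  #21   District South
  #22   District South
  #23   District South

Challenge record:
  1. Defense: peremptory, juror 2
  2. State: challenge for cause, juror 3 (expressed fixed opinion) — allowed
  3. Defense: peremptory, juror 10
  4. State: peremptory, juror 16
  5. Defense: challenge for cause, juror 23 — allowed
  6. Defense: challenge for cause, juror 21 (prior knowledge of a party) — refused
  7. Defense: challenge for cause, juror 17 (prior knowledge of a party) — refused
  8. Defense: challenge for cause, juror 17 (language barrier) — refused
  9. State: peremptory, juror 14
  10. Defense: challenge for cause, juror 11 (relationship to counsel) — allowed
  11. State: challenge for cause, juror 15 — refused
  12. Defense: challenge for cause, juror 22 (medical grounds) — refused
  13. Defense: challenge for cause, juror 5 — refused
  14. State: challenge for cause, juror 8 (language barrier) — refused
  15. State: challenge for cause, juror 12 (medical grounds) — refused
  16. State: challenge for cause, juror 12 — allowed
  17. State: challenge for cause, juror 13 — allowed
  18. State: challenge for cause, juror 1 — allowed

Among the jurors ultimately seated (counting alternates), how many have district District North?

0

Removed: #1, #2, #3, #10, #11, #12, #13, #14, #16, #23.
Seated (8 incl. alternates): #4, #5, #6, #7, #8, #9, #15, #17.
None of those are in District North → 0.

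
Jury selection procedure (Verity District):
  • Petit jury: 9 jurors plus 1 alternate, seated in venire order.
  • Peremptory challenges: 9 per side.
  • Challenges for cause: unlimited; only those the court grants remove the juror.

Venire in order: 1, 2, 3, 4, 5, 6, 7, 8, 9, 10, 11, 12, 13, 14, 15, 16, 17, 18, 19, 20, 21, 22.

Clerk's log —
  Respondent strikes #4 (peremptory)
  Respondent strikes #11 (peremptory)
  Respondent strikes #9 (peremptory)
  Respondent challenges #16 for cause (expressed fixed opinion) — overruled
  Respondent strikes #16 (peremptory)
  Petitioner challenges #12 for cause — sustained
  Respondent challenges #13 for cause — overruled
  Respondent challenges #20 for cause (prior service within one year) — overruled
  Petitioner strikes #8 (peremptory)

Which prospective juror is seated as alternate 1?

15

Removed: #4, #8, #9, #11, #12, #16. (#13, #20 stay — for-cause denied.)
Seating in order: seats 1–9 → #1, #2, #3, #5, #6, #7, #10, #13, #14; alternates → #15.
So alternate 1 is #15.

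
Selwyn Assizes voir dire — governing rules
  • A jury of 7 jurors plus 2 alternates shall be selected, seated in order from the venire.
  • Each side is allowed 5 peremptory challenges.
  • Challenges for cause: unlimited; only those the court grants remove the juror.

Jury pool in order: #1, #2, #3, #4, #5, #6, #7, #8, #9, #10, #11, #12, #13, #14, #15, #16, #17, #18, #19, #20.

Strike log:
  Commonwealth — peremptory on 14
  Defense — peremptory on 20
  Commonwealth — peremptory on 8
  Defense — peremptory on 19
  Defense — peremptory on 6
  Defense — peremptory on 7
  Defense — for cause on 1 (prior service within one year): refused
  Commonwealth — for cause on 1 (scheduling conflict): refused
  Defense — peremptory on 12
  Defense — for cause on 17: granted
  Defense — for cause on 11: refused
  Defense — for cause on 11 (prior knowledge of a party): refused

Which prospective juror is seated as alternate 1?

11

Removed: #6, #7, #8, #12, #14, #17, #19, #20. (#1, #11 stay — for-cause denied.)
Seating in order: seats 1–7 → #1, #2, #3, #4, #5, #9, #10; alternates → #11, #13.
So alternate 1 is #11.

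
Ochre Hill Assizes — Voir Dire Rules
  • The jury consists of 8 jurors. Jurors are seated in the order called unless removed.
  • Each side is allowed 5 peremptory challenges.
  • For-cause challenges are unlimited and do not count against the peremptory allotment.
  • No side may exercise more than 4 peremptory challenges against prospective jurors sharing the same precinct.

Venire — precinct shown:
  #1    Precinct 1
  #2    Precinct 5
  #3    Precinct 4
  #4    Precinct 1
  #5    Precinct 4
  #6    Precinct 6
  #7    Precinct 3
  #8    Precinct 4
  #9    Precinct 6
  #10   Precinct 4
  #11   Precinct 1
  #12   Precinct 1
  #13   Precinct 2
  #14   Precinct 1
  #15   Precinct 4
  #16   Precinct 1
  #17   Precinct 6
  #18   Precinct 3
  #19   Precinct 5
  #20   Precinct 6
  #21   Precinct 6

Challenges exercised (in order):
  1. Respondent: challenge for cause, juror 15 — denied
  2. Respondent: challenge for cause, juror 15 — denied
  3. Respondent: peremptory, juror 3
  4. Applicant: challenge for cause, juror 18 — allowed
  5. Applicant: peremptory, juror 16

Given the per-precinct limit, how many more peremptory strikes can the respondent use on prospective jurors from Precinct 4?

3

Respondent peremptories so far: #3 — 1 of 5 used, 4 left overall.
Against Precinct 4: #3 — 1 used; per-precinct cap 4 leaves 3.
Binding limit: min(4, 3) = 3.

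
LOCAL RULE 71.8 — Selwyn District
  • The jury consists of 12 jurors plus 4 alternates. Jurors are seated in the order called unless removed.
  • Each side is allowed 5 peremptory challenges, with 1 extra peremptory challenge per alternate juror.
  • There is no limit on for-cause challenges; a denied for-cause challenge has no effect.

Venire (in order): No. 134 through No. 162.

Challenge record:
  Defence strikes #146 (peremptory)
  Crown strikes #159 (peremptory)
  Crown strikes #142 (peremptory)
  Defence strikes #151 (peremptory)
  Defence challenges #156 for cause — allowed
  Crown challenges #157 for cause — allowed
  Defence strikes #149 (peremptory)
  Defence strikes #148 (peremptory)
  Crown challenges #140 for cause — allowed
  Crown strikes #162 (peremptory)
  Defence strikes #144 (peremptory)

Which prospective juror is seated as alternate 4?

158

Removed: #140, #142, #144, #146, #148, #149, #151, #156, #157, #159, #162.
Filling seats in venire order through position 16: #134, #135, #136, #137, #138, #139, #141, #143, #145, #147, #150, #152, #153, #154, #155, #158.
So alternate 4 is #158.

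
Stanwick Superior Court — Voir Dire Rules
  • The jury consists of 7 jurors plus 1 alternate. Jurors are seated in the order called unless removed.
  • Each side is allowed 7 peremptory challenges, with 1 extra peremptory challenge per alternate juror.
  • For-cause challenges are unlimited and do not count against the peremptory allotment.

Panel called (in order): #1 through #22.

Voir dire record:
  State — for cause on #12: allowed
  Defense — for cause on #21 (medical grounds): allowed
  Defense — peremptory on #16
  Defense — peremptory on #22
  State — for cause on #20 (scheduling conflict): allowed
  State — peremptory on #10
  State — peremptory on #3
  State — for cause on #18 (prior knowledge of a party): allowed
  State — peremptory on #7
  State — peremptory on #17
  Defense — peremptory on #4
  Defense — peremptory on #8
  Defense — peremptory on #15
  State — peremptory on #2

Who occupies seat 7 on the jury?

14

Removed: #2, #3, #4, #7, #8, #10, #12, #15, #16, #17, #18, #20, #21, #22.
Seating in order: seats 1–7 → #1, #5, #6, #9, #11, #13, #14; alternates → #19.
So seat 7 is #14.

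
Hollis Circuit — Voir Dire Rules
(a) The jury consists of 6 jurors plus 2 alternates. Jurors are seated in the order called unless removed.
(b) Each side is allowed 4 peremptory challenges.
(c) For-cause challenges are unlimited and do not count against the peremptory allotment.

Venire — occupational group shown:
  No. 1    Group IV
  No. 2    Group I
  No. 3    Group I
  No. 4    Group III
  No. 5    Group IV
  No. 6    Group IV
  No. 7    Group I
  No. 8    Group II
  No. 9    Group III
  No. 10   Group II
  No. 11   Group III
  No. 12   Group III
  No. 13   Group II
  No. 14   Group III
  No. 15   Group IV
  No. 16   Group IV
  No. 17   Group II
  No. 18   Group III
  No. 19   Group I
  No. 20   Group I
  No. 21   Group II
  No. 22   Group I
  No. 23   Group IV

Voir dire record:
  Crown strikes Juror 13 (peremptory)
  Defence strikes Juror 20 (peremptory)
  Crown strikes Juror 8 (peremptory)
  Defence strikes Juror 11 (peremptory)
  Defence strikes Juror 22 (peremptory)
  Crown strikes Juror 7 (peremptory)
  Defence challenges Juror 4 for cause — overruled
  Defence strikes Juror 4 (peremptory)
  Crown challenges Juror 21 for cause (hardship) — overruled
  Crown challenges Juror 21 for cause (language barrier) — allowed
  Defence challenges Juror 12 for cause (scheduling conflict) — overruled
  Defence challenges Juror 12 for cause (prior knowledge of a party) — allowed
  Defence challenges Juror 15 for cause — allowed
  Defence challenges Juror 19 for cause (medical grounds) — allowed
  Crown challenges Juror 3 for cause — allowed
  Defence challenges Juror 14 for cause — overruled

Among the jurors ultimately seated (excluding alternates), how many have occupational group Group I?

1

Removed: #3, #4, #7, #8, #11, #12, #13, #15, #19, #20, #21, #22.
Seated jurors 1–6: #1, #2, #5, #6, #9, #10 (alternates #14, #16 not counted).
Of those, in Group I: #2 → 1.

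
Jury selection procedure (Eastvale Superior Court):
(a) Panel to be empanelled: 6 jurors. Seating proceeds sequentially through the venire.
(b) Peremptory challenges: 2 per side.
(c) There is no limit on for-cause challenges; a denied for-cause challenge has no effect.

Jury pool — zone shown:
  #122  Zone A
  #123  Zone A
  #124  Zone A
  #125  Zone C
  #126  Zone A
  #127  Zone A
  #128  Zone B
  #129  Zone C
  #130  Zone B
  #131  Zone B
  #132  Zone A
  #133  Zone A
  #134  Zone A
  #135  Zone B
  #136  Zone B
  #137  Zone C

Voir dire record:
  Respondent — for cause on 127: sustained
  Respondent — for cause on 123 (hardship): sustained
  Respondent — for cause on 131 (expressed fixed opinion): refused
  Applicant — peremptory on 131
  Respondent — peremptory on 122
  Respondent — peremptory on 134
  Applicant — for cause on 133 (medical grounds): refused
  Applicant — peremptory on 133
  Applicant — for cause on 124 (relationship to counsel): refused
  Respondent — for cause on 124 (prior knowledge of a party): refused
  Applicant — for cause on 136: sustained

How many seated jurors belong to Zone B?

2

Removed: #122, #123, #127, #131, #133, #134, #136.
Seated jurors 1–6: #124, #125, #126, #128, #129, #130.
Of those, in Zone B: #128, #130 → 2.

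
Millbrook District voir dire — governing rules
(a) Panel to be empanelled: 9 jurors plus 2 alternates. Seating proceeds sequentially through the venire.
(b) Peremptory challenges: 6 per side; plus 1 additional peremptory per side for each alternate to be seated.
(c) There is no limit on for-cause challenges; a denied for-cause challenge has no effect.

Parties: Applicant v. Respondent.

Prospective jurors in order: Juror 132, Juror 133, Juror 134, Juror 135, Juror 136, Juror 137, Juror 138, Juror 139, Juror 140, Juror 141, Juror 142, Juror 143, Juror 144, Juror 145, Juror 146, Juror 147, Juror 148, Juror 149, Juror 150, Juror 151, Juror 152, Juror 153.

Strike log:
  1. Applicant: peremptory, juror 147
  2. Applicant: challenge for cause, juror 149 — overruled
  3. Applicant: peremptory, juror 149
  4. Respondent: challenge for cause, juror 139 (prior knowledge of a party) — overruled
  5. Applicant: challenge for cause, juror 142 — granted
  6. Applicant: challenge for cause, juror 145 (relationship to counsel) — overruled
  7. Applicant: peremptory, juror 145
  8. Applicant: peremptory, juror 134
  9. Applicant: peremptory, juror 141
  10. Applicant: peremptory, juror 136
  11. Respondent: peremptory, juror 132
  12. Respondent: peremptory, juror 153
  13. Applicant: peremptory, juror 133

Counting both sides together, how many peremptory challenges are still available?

Applicant allotment: 6 base + 1 × 2 alternates = 8. Respondent allotment: 6 base + 1 × 2 alternates = 8.
Applicant peremptories used: #147, #149, #145, #134, #141, #136, #133 — 7 (for-cause on #149, #142, #145 don't count).
Respondent peremptories used: #132, #153 — 2 (the for-cause on #139 doesn't count).
Remaining: (8 − 7) + (8 − 2) = 7.

7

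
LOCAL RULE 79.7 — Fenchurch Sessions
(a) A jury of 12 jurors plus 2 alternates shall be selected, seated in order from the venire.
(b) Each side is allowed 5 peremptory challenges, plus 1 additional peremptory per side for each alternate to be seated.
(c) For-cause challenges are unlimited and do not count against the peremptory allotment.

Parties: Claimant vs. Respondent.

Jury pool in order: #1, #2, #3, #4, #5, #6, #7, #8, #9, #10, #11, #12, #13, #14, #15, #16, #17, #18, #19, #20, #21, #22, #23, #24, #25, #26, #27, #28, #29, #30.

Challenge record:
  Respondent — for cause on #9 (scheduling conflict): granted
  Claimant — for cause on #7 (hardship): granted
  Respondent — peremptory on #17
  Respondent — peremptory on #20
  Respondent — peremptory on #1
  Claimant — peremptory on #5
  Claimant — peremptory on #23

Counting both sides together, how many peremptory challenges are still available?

9

Claimant allotment: 5 base + 1 × 2 alternates = 7. Respondent allotment: 5 base + 1 × 2 alternates = 7.
Claimant peremptories used: #5, #23 — 2 (the for-cause on #7 doesn't count).
Respondent peremptories used: #17, #20, #1 — 3 (the for-cause on #9 doesn't count).
Remaining: (7 − 2) + (7 − 3) = 9.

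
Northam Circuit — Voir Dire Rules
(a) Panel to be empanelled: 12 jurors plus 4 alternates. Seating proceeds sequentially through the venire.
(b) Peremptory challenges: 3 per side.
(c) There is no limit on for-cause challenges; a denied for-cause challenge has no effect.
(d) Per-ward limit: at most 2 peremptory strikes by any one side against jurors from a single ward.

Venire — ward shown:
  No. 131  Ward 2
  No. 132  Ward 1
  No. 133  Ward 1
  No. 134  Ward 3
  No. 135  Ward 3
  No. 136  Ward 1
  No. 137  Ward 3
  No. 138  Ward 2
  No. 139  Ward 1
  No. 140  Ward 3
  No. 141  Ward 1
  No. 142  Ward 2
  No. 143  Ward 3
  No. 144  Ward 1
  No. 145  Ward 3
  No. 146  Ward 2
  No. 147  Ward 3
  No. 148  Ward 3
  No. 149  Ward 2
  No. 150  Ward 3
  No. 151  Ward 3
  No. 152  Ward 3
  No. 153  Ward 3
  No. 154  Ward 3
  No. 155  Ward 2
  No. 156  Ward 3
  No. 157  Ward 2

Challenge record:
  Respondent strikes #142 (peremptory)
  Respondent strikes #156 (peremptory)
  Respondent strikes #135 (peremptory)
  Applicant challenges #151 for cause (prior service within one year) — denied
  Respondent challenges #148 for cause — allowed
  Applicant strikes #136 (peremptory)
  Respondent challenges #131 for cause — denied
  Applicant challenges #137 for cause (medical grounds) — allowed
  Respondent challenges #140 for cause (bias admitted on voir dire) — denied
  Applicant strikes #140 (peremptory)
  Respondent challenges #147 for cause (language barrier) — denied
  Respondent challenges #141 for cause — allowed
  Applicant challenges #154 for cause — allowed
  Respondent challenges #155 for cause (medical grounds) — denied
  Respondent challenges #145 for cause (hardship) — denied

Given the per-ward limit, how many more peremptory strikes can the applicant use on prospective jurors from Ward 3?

Applicant peremptories so far: #136, #140 — 2 of 3 used, 1 left overall.
Against Ward 3: #140 — 1 used; per-ward cap 2 leaves 1.
Binding limit: min(1, 1) = 1.

1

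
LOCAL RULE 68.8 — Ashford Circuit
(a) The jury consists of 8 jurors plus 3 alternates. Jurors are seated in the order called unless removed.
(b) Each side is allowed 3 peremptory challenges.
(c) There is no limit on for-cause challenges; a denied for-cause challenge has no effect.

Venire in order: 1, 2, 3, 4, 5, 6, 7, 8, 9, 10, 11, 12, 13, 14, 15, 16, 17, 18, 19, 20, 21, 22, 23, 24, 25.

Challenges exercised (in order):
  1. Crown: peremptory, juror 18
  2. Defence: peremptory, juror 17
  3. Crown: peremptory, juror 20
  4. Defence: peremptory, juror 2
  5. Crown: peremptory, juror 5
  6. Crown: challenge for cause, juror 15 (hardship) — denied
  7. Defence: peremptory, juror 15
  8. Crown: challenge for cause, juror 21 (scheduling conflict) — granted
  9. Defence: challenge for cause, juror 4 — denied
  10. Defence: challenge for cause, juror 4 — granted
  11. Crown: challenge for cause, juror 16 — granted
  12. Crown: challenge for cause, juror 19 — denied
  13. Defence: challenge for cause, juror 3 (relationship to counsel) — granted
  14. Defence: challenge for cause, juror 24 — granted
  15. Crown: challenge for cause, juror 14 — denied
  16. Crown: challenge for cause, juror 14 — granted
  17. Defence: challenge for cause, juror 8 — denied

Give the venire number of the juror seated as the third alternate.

Removed: #2, #3, #4, #5, #14, #15, #16, #17, #18, #20, #21, #24. (#8, #19 stay — for-cause denied.)
Seating in order: seats 1–8 → #1, #6, #7, #8, #9, #10, #11, #12; alternates → #13, #19, #22.
So alternate 3 is #22.

22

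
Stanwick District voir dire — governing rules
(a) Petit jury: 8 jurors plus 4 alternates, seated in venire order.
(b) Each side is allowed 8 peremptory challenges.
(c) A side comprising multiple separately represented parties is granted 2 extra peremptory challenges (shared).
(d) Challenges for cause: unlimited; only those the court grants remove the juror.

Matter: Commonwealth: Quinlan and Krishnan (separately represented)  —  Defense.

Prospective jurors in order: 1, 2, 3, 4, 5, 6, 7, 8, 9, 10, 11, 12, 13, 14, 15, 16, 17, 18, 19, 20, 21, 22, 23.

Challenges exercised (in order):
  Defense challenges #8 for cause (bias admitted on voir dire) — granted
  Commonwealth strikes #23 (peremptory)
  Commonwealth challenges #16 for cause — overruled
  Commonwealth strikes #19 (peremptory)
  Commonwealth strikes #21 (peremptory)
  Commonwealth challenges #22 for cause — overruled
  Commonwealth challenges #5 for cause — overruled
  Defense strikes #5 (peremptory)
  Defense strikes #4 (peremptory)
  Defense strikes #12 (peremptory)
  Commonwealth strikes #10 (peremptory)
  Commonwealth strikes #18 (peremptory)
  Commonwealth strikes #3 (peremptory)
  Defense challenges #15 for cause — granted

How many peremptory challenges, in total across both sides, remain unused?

9

Commonwealth allotment: 8 base + 2 multi-party = 10. Defense allotment: 8.
Commonwealth peremptories used: #23, #19, #21, #10, #18, #3 — 6 (for-cause on #16, #22, #5 don't count).
Defense peremptories used: #5, #4, #12 — 3 (for-cause on #8, #15 don't count).
Remaining: (10 − 6) + (8 − 3) = 9.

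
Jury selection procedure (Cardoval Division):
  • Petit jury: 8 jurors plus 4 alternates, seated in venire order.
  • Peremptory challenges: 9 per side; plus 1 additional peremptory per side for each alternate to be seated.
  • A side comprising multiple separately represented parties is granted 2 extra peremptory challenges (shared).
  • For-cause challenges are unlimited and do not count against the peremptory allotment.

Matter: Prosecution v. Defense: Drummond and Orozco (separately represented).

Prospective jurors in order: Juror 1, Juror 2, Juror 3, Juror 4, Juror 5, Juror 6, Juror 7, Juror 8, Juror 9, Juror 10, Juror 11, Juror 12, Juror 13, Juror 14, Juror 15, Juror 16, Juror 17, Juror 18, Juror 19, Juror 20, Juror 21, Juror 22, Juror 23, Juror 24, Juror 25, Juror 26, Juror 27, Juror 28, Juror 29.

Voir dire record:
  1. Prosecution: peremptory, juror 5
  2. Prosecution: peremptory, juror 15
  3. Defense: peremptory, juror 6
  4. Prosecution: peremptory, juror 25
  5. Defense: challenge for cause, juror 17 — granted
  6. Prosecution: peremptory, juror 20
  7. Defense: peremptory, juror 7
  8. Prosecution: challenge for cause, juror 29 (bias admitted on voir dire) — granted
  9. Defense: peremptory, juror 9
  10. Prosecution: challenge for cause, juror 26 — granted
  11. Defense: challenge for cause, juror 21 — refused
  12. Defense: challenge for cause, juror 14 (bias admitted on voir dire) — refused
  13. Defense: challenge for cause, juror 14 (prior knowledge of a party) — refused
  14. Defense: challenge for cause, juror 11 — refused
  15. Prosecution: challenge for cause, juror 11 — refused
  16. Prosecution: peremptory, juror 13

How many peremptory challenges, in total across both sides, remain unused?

Prosecution allotment: 9 base + 1 × 4 alternates = 13. Defense allotment: 9 base + 1 × 4 alternates + 2 multi-party = 15.
Prosecution peremptories used: #5, #15, #25, #20, #13 — 5 (for-cause on #29, #26, #11 don't count).
Defense peremptories used: #6, #7, #9 — 3 (for-cause on #17, #21, #14, #14, #11 don't count).
Remaining: (13 − 5) + (15 − 3) = 20.

20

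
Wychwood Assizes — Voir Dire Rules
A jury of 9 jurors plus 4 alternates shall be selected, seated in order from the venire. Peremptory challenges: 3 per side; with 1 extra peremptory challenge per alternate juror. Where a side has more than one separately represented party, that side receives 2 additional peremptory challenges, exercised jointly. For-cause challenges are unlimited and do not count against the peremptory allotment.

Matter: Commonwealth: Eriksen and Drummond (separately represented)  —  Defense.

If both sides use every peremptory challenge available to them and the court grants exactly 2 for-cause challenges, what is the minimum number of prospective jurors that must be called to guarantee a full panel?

Seats to fill: 9 + 4 alternates = 13.
Peremptories — Commonwealth: 3 + 1×4 + 2 = 9; Defense: 3 + 1×4 = 7; total 16.
For-cause removals: 2.
Minimum venire: 13 + 16 + 2 = 31.

31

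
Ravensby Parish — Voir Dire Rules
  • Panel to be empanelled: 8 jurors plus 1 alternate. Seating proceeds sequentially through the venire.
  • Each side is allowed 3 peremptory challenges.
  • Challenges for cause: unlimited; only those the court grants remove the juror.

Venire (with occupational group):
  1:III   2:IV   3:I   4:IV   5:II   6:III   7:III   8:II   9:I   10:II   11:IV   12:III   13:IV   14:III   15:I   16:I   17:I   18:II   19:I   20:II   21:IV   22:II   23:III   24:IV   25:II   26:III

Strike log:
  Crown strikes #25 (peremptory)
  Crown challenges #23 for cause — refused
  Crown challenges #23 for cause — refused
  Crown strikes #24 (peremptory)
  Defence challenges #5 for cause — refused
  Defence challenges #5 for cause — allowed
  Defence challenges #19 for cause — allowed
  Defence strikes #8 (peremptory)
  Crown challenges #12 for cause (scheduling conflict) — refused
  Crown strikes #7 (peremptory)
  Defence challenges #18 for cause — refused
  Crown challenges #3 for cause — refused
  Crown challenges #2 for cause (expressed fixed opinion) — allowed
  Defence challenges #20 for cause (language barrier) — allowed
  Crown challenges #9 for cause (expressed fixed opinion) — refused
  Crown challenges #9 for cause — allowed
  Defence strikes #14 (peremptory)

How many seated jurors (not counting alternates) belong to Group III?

Removed: #2, #5, #7, #8, #9, #14, #19, #20, #24, #25.
Seated jurors 1–8: #1, #3, #4, #6, #10, #11, #12, #13 (alternates #15 not counted).
Of those, in Group III: #1, #6, #12 → 3.

3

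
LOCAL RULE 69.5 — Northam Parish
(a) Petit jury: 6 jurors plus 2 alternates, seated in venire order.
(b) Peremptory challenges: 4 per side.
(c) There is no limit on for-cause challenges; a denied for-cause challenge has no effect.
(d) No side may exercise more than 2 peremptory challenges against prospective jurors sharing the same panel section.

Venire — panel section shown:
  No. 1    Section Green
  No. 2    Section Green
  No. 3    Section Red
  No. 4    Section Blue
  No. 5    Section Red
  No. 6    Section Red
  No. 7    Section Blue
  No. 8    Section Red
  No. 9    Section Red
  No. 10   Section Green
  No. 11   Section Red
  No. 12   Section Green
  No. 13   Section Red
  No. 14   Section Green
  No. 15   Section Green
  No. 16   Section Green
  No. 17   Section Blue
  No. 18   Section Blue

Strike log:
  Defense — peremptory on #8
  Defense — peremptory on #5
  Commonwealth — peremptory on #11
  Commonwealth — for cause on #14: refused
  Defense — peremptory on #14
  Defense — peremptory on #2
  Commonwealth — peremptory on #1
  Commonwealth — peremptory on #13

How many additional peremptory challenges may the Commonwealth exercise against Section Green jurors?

Commonwealth peremptories so far: #11, #1, #13 — 3 of 4 used, 1 left overall.
Against Section Green: #1 — 1 used; per-section cap 2 leaves 1.
Binding limit: min(1, 1) = 1.

1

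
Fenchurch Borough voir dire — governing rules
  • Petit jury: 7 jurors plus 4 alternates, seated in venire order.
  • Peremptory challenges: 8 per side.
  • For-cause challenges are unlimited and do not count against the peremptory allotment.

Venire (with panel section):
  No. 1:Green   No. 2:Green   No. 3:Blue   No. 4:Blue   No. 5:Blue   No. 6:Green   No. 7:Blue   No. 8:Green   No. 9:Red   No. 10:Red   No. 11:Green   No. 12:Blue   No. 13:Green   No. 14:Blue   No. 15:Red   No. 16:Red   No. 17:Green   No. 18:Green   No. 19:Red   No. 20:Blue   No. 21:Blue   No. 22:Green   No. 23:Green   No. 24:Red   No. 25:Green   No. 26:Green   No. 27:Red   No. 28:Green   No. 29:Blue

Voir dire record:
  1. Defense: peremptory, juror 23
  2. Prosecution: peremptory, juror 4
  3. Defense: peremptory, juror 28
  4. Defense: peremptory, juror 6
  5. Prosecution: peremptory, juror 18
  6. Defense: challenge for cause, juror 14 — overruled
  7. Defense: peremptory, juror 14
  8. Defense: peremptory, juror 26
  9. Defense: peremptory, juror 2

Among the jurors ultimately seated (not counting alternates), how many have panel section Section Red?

2

Removed: #2, #4, #6, #14, #18, #23, #26, #28.
Seated jurors 1–7: #1, #3, #5, #7, #8, #9, #10 (alternates #11, #12, #13, #15 not counted).
Of those, in Section Red: #9, #10 → 2.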